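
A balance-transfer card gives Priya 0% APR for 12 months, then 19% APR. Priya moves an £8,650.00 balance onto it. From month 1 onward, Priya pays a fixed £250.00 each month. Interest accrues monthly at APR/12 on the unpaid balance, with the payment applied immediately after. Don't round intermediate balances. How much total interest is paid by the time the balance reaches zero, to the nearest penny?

Promo months 1–12 at r₀ = 0%/12 = 0; months 13+ at r₁ = 19%/12 = 0.0158333.
After month 12 (no interest yet): B = £8,650.00 − 12·£250.00 = £5,650.00.
Then at r₁ with £250.00/mo: n₂ = −ln(1 − r₁·B/P)/ln(1+r₁) ≈ 28.19 → 29 more payments.
Total paid = 40·£250.00 + £48.80 = £10,048.80; interest = £10,048.80 − £8,650.00 = £1,398.80.

£1,398.80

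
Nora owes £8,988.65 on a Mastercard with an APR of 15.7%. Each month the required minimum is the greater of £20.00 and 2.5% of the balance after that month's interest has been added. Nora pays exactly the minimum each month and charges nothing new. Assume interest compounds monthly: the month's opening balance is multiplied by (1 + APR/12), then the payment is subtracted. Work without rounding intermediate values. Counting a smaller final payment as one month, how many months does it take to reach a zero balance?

254 months

Monthly rate r = 15.7%/12 = 1.30833% = 0.0130833.
While 2.5% of the post-interest balance exceeds £20.00, each month B ← (B·(1+r))·(1 − 0.025), i.e. B shrinks by the factor (1+r)·0.975 = 0.98776.
This holds for months 1–198. Entering month 199 the balance is £784.07; 2.5% of the post-interest balance is now below £20.00, so the flat £20.00 minimum applies from here.
From month 199 a fixed £20.00 at rate r clears £784.07 in 56 more payments. Total: 198 + 56 = 254 months.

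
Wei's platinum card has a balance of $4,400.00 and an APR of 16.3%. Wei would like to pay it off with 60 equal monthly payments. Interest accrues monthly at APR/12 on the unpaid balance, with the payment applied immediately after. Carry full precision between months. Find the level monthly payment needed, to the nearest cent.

Monthly rate r = 16.3%/12 = 1.35833% = 0.0135833.
Level-payment amortization: P = B₀·r / (1 − (1+r)^(−n)) = 4400.00·0.0135833 / (1 − 1.01358^(−60)).
Denominator 1 − (1+r)^(−60) = 0.554925863.
P = 59.7667 / 0.554925863 ≈ 107.70.

$107.70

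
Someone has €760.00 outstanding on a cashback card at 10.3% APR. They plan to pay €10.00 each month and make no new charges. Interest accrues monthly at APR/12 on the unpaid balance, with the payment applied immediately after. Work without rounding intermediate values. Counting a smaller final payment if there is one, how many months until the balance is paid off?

Monthly rate r = 10.3%/12 = 0.858333% = 0.00858333.
Recurrence: B ← B·(1+r) − €10.00.
Month 1: interest €6.52; balance after payment €756.52.
Month 2: interest €6.49; balance after payment €753.02.
Closed form: n = −ln(1 − rB₀/P)/ln(1+r) = −ln(0.34767)/ln(1.00858) ≈ 123.616, so the balance reaches zero during payment 124.

124 payments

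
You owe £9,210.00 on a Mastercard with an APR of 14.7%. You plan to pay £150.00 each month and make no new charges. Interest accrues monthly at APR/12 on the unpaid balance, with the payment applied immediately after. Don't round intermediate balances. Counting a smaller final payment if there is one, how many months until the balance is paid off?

115 payments

Monthly rate r = 14.7%/12 = 1.225% = 0.01225.
Recurrence: B ← B·(1+r) − £150.00.
Month 1: interest £112.82; balance after payment £9,172.82.
Month 2: interest £112.37; balance after payment £9,135.19.
Closed form: n = −ln(1 − rB₀/P)/ln(1+r) = −ln(0.24785)/ln(1.01225) ≈ 114.568, so the balance reaches zero during payment 115.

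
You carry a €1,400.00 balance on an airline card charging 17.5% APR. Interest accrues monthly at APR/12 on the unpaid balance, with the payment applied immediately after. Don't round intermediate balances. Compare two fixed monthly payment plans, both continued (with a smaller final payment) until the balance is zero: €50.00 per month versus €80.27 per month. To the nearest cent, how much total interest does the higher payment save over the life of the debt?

€185.16

Monthly rate r = 17.5%/12 = 1.45833% = 0.0145833.
At €50.00/mo: n = ⌈−ln(1 − rB₀/P)/ln(1+r)⌉ = 37 payments (last €12.51); total interest = total paid − €1,400.00 = €412.51.
At €80.27/mo: 21 payments (last €21.95); total interest €227.35.
Interest saved = €412.51 − €227.35 = €185.16.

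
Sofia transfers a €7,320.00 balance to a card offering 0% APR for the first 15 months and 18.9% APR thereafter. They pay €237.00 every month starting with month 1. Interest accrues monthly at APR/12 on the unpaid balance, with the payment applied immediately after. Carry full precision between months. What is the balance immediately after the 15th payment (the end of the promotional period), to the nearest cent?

€3,765.00

Promo months 1–15 at r₀ = 0%/12 = 0; months 16+ at r₁ = 18.9%/12 = 0.01575.
After month 15 (no interest yet): B = €7,320.00 − 15·€237.00 = €3,765.00.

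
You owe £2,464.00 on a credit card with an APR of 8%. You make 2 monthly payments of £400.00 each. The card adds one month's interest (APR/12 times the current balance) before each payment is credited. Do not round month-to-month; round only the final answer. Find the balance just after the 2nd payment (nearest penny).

£1,694.30

Monthly rate r = 8%/12 = 0.666667% = 0.00666667.
Each month: B ← B·(1+r) − £400.00.
Month 1: interest £16.43; balance after payment £2,080.43.
Month 2: interest £13.87; balance after payment £1,694.30.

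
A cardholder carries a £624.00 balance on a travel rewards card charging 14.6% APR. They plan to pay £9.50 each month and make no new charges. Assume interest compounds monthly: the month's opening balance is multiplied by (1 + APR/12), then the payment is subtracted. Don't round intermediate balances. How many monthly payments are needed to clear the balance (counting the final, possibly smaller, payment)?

Monthly rate r = 14.6%/12 = 1.21667% = 0.0121667.
Recurrence: B ← B·(1+r) − £9.50.
Month 1: interest £7.59; balance after payment £622.09.
Month 2: interest £7.57; balance after payment £620.16.
Closed form: n = −ln(1 − rB₀/P)/ln(1+r) = −ln(0.20084)/ln(1.01217) ≈ 132.738, so the balance reaches zero during payment 133.

133 payments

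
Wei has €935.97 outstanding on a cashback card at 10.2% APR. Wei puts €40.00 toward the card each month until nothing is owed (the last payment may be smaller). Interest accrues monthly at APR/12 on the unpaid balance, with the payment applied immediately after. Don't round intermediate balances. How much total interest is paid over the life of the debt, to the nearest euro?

€112

Monthly rate r = 10.2%/12 = 0.85% = 0.0085.
Payoff takes n = ⌈−ln(1 − rB₀/P)/ln(1+r)⌉ = ⌈26.200⌉ = 27 payments; the last is €8.04.
Total paid = 26·€40.00 + €8.04 = €1,048.04.
Total interest = total paid − principal = €1,048.04 − €935.97 = €112.07.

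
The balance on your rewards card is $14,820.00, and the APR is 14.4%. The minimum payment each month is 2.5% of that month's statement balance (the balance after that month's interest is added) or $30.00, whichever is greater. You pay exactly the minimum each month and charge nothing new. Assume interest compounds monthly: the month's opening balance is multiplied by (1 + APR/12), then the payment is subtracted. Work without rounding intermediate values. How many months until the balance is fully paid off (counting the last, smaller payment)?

Monthly rate r = 14.4%/12 = 1.2% = 0.012.
While 2.5% of the post-interest balance exceeds $30.00, each month B ← (B·(1+r))·(1 − 0.025), i.e. B shrinks by the factor (1+r)·0.975 = 0.9867.
This holds for months 1–189. Entering month 190 the balance is $1,179.88; 2.5% of the post-interest balance is now below $30.00, so the flat $30.00 minimum applies from here.
From month 190 a fixed $30.00 at rate r clears $1,179.88 in 54 more payments. Total: 189 + 54 = 243 months.

243 months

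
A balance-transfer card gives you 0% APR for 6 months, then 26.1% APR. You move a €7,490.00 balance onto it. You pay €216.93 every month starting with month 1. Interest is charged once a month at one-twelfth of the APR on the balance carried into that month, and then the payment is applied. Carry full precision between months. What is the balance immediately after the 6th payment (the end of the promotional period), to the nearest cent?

Promo months 1–6 at r₀ = 0%/12 = 0; months 7+ at r₁ = 26.1%/12 = 0.02175.
After month 6 (no interest yet): B = €7,490.00 − 6·€216.93 = €6,188.42.

€6,188.42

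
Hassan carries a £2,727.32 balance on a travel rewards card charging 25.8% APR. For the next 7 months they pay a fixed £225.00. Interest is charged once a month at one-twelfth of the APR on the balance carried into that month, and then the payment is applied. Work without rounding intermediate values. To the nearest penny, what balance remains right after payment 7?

£1,484.92

Monthly rate r = 25.8%/12 = 2.15% = 0.0215.
Each month: B ← B·(1+r) − £225.00.
Month 1: interest £58.64; balance after payment £2,560.96.
Month 2: interest £55.06; balance after payment £2,391.02.
Month 3: interest £51.41; balance after payment £2,217.42.
Month 4: interest £47.67; balance after payment £2,040.10.
Month 5: interest £43.86; balance after payment £1,858.96.
Month 6: interest £39.97; balance after payment £1,673.93.
Month 7: interest £35.99; balance after payment £1,484.92.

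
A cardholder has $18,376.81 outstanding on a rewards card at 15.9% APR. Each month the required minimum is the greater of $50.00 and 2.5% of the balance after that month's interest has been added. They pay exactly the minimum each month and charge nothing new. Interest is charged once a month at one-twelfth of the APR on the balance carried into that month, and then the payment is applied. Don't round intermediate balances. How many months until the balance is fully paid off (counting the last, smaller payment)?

240 months

Monthly rate r = 15.9%/12 = 1.325% = 0.01325.
While 2.5% of the post-interest balance exceeds $50.00, each month B ← (B·(1+r))·(1 − 0.025), i.e. B shrinks by the factor (1+r)·0.975 = 0.98792.
This holds for months 1–184. Entering month 185 the balance is $1,963.25; 2.5% of the post-interest balance is now below $50.00, so the flat $50.00 minimum applies from here.
From month 185 a fixed $50.00 at rate r clears $1,963.25 in 56 more payments. Total: 184 + 56 = 240 months.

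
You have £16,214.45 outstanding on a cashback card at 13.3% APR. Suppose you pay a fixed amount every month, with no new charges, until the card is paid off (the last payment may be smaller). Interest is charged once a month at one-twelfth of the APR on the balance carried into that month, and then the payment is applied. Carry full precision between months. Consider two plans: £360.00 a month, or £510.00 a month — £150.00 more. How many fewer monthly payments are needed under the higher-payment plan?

23 fewer payments

Monthly rate r = 13.3%/12 = 1.10833% = 0.0110833.
At £360.00/mo: n = ⌈−ln(1 − rB₀/P)/ln(1+r)⌉ = 63 payments (last £266.62); total interest = total paid − £16,214.45 = £6,372.17.
At £510.00/mo: 40 payments (last £212.04); total interest £3,887.59.
Payments saved = 63 − 40 = 23.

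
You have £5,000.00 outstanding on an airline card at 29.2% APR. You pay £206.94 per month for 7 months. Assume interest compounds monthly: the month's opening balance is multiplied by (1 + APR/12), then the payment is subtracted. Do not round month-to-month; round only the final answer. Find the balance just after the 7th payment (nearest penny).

£4,357.70

Monthly rate r = 29.2%/12 = 2.43333% = 0.0243333.
Each month: B ← B·(1+r) − £206.94.
Month 1: interest £121.67; balance after payment £4,914.73.
Month 2: interest £119.59; balance after payment £4,827.38.
Month 3: interest £117.47; balance after payment £4,737.90.
Month 4: interest £115.29; balance after payment £4,646.25.
Month 5: interest £113.06; balance after payment £4,552.37.
Month 6: interest £110.77; balance after payment £4,456.21.
Month 7: interest £108.43; balance after payment £4,357.70.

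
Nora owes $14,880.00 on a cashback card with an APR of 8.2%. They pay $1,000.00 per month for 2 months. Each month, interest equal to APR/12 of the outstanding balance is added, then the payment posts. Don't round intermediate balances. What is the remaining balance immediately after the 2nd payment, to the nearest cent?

Monthly rate r = 8.2%/12 = 0.683333% = 0.00683333.
Each month: B ← B·(1+r) − $1,000.00.
Month 1: interest $101.68; balance after payment $13,981.68.
Month 2: interest $95.54; balance after payment $13,077.22.

$13,077.22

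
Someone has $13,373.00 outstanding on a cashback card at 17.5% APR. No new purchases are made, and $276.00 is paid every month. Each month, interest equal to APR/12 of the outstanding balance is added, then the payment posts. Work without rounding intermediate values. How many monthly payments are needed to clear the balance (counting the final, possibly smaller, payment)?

Monthly rate r = 17.5%/12 = 1.45833% = 0.0145833.
Recurrence: B ← B·(1+r) − $276.00.
Month 1: interest $195.02; balance after payment $13,292.02.
Month 2: interest $193.84; balance after payment $13,209.86.
Closed form: n = −ln(1 − rB₀/P)/ln(1+r) = −ln(0.2934)/ln(1.01458) ≈ 84.696, so the balance reaches zero during payment 85.

85 payments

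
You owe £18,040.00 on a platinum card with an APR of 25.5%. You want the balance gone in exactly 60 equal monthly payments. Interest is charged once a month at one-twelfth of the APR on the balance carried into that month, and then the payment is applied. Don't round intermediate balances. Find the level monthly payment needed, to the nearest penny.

Monthly rate r = 25.5%/12 = 2.125% = 0.02125.
Level-payment amortization: P = B₀·r / (1 − (1+r)^(−n)) = 18040.00·0.02125 / (1 − 1.02125^(−60)).
Denominator 1 − (1+r)^(−60) = 0.71681136.
P = 383.35 / 0.71681136 ≈ 534.80.

£534.80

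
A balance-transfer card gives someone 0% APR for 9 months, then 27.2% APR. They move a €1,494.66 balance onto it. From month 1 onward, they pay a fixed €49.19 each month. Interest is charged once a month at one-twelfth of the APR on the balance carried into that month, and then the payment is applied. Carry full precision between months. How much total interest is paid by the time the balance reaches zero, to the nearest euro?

€403

Promo months 1–9 at r₀ = 0%/12 = 0; months 10+ at r₁ = 27.2%/12 = 0.0226667.
After month 9 (no interest yet): B = €1,494.66 − 9·€49.19 = €1,051.95.
Then at r₁ with €49.19/mo: n₂ = −ln(1 − r₁·B/P)/ln(1+r₁) ≈ 29.58 → 30 more payments.
Total paid = 38·€49.19 + €28.85 = €1,898.07; interest = €1,898.07 − €1,494.66 = €403.41.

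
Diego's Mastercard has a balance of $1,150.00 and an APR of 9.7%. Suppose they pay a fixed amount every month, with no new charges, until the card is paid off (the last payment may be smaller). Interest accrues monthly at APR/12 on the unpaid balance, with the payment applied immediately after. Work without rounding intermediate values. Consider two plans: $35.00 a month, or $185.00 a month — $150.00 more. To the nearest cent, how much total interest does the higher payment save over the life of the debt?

$157.20

Monthly rate r = 9.7%/12 = 0.808333% = 0.00808333.
At $35.00/mo: n = ⌈−ln(1 − rB₀/P)/ln(1+r)⌉ = 39 payments (last $12.04); total interest = total paid − $1,150.00 = $192.04.
At $185.00/mo: 7 payments (last $74.84); total interest $34.84.
Interest saved = $192.04 − $34.84 = $157.20.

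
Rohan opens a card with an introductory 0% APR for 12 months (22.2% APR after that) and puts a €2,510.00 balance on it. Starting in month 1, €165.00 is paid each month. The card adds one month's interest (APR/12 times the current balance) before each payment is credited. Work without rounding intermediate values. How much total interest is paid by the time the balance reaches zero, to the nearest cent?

Promo months 1–12 at r₀ = 0%/12 = 0; months 13+ at r₁ = 22.2%/12 = 0.0185.
After month 12 (no interest yet): B = €2,510.00 − 12·€165.00 = €530.00.
Then at r₁ with €165.00/mo: n₂ = −ln(1 − r₁·B/P)/ln(1+r₁) ≈ 3.34 → 4 more payments.
Total paid = 15·€165.00 + €56.78 = €2,531.78; interest = €2,531.78 − €2,510.00 = €21.78.

€21.78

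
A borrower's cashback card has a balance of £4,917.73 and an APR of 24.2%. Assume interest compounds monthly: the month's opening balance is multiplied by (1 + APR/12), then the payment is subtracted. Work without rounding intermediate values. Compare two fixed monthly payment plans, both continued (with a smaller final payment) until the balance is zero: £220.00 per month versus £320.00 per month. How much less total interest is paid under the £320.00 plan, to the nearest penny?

£657.28

Monthly rate r = 24.2%/12 = 2.01667% = 0.0201667.
At £220.00/mo: n = ⌈−ln(1 − rB₀/P)/ln(1+r)⌉ = 31 payments (last £3.31); total interest = total paid − £4,917.73 = £1,685.58.
At £320.00/mo: 19 payments (last £186.03); total interest £1,028.30.
Interest saved = £1,685.58 − £1,028.30 = £657.28.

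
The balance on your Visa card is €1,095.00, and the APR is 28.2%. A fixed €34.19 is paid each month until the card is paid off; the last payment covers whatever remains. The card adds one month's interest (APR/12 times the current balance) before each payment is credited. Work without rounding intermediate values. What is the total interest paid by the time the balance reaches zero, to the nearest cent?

Monthly rate r = 28.2%/12 = 2.35% = 0.0235.
Payoff takes n = ⌈−ln(1 − rB₀/P)/ln(1+r)⌉ = ⌈60.137⌉ = 61 payments; the last is €4.75.
Total paid = 60·€34.19 + €4.75 = €2,056.15.
Total interest = total paid − principal = €2,056.15 − €1,095.00 = €961.15.

€961.15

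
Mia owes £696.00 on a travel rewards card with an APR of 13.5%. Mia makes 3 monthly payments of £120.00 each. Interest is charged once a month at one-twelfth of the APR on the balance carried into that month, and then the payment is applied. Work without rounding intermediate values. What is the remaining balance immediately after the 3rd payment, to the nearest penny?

Monthly rate r = 13.5%/12 = 1.125% = 0.01125.
Each month: B ← B·(1+r) − £120.00.
Month 1: interest £7.83; balance after payment £583.83.
Month 2: interest £6.57; balance after payment £470.40.
Month 3: interest £5.29; balance after payment £355.69.

£355.69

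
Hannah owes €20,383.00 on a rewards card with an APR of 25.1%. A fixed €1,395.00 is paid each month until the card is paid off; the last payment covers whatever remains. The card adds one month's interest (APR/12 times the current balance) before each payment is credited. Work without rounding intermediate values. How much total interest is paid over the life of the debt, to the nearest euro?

Monthly rate r = 25.1%/12 = 2.09167% = 0.0209167.
Payoff takes n = ⌈−ln(1 − rB₀/P)/ln(1+r)⌉ = ⌈17.620⌉ = 18 payments; the last is €867.66.
Total paid = 17·€1,395.00 + €867.66 = €24,582.66.
Total interest = total paid − principal = €24,582.66 − €20,383.00 = €4,199.66.

€4,200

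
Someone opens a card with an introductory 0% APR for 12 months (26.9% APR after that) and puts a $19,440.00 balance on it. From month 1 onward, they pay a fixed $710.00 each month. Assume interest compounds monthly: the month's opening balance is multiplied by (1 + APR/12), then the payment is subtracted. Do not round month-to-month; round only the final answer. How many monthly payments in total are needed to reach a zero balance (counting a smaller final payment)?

Promo months 1–12 at r₀ = 0%/12 = 0; months 13+ at r₁ = 26.9%/12 = 0.0224167.
After month 12 (no interest yet): B = $19,440.00 − 12·$710.00 = $10,920.00.
Then at r₁ with $710.00/mo: n₂ = −ln(1 − r₁·B/P)/ln(1+r₁) ≈ 19.07 → 20 more payments.

32 payments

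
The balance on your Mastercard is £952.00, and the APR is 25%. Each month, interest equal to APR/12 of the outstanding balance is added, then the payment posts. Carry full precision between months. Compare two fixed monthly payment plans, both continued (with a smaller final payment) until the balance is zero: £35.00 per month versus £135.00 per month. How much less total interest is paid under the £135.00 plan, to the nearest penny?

Monthly rate r = 25%/12 = 2.08333% = 0.0208333.
At £35.00/mo: n = ⌈−ln(1 − rB₀/P)/ln(1+r)⌉ = 41 payments (last £19.57); total interest = total paid − £952.00 = £467.57.
At £135.00/mo: 8 payments (last £95.61); total interest £88.61.
Interest saved = £467.57 − £88.61 = £378.96.

£378.96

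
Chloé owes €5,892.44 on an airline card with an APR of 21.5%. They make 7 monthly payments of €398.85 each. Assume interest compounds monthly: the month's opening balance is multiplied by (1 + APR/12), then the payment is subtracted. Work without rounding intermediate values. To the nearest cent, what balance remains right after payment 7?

€3,725.80

Monthly rate r = 21.5%/12 = 1.79167% = 0.0179167.
Each month: B ← B·(1+r) − €398.85.
Month 1: interest €105.57; balance after payment €5,599.16.
Month 2: interest €100.32; balance after payment €5,300.63.
Month 3: interest €94.97; balance after payment €4,996.75.
Month 4: interest €89.53; balance after payment €4,687.43.
Month 5: interest €83.98; balance after payment €4,372.56.
Month 6: interest €78.34; balance after payment €4,052.05.
Month 7: interest €72.60; balance after payment €3,725.80.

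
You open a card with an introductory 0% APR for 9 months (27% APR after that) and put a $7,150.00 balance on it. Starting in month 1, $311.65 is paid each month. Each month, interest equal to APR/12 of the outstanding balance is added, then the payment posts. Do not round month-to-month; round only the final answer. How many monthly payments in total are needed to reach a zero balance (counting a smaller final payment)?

26 months

Promo months 1–9 at r₀ = 0%/12 = 0; months 10+ at r₁ = 27%/12 = 0.0225.
After month 9 (no interest yet): B = $7,150.00 − 9·$311.65 = $4,345.15.
Then at r₁ with $311.65/mo: n₂ = −ln(1 − r₁·B/P)/ln(1+r₁) ≈ 16.92 → 17 more payments.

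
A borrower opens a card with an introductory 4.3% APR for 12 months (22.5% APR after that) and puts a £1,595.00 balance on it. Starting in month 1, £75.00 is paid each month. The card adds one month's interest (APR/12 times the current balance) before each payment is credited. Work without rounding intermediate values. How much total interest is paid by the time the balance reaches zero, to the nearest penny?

Promo months 1–12 at r₀ = 4.3%/12 = 0.00358333; months 13+ at r₁ = 22.5%/12 = 0.01875.
After month 12: iterate B ← B·(1+r₀) − £75.00 for 12 months → £747.00.
Then at r₁ with £75.00/mo: n₂ = −ln(1 − r₁·B/P)/ln(1+r₁) ≈ 11.13 → 12 more payments.
Total paid = 23·£75.00 + £9.67 = £1,734.67; interest = £1,734.67 − £1,595.00 = £139.67.

£139.67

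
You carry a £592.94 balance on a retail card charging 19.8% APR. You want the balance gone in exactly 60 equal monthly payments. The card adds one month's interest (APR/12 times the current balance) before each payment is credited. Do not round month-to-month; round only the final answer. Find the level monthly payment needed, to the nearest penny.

Monthly rate r = 19.8%/12 = 1.65% = 0.0165.
Level-payment amortization: P = B₀·r / (1 − (1+r)^(−n)) = 592.94·0.0165 / (1 − 1.0165^(−60)).
Denominator 1 − (1+r)^(−60) = 0.625409274.
P = 9.78351 / 0.625409274 ≈ 15.64.

£15.64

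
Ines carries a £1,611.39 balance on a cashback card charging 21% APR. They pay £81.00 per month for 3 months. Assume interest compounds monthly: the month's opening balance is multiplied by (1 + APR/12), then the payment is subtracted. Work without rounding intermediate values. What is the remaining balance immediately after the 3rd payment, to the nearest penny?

£1,450.20

Monthly rate r = 21%/12 = 1.75% = 0.0175.
Each month: B ← B·(1+r) − £81.00.
Month 1: interest £28.20; balance after payment £1,558.59.
Month 2: interest £27.28; balance after payment £1,504.86.
Month 3: interest £26.34; balance after payment £1,450.20.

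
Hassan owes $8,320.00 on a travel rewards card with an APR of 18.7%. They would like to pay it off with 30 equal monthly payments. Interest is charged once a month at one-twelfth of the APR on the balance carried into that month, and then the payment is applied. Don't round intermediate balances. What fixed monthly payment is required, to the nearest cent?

$349.31

Monthly rate r = 18.7%/12 = 1.55833% = 0.0155833.
Level-payment amortization: P = B₀·r / (1 − (1+r)^(−n)) = 8320.00·0.0155833 / (1 − 1.01558^(−30)).
Denominator 1 − (1+r)^(−30) = 0.371170297.
P = 129.653 / 0.371170297 ≈ 349.31.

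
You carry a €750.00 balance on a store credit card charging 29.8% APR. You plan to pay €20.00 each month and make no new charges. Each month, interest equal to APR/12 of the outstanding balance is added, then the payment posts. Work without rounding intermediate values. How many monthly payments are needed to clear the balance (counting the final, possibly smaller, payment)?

Monthly rate r = 29.8%/12 = 2.48333% = 0.0248333.
Recurrence: B ← B·(1+r) − €20.00.
Month 1: interest €18.62; balance after payment €748.62.
Month 2: interest €18.59; balance after payment €747.22.
Closed form: n = −ln(1 − rB₀/P)/ln(1+r) = −ln(0.06875)/ln(1.02483) ≈ 109.143, so the balance reaches zero during payment 110.

110 payments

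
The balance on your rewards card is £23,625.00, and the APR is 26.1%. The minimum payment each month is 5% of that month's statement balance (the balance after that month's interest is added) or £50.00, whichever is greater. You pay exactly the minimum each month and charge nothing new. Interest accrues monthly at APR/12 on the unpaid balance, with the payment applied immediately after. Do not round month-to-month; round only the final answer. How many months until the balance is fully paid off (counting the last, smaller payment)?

133 months

Monthly rate r = 26.1%/12 = 2.175% = 0.02175.
While 5% of the post-interest balance exceeds £50.00, each month B ← (B·(1+r))·(1 − 0.05), i.e. B shrinks by the factor (1+r)·0.95 = 0.97066.
This holds for months 1–107. Entering month 108 the balance is £976.51; 5% of the post-interest balance is now below £50.00, so the flat £50.00 minimum applies from here.
From month 108 a fixed £50.00 at rate r clears £976.51 in 26 more payments. Total: 107 + 26 = 133 months.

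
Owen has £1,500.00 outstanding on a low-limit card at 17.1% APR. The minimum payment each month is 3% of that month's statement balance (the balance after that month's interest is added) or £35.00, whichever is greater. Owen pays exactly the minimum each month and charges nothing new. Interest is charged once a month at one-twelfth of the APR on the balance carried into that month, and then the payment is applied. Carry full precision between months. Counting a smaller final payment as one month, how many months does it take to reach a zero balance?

Monthly rate r = 17.1%/12 = 1.425% = 0.01425.
While 3% of the post-interest balance exceeds £35.00, each month B ← (B·(1+r))·(1 − 0.03), i.e. B shrinks by the factor (1+r)·0.97 = 0.98382.
This holds for months 1–17. Entering month 18 the balance is £1,136.78; 3% of the post-interest balance is now below £35.00, so the flat £35.00 minimum applies from here.
From month 18 a fixed £35.00 at rate r clears £1,136.78 in 44 more payments. Total: 17 + 44 = 61 months.

61 months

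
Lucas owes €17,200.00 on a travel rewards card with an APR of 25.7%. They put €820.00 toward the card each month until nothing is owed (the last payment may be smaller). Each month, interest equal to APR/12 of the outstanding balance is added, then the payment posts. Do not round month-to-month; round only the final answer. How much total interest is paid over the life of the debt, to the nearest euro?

€5,881

Monthly rate r = 25.7%/12 = 2.14167% = 0.0214167.
Payoff takes n = ⌈−ln(1 − rB₀/P)/ln(1+r)⌉ = ⌈28.146⌉ = 29 payments; the last is €120.98.
Total paid = 28·€820.00 + €120.98 = €23,080.98.
Total interest = total paid − principal = €23,080.98 − €17,200.00 = €5,880.98.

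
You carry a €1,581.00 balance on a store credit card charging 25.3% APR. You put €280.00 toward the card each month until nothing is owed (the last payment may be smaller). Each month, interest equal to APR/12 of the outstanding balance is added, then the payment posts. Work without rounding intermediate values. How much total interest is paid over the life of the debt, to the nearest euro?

€120

Monthly rate r = 25.3%/12 = 2.10833% = 0.0210833.
Payoff takes n = ⌈−ln(1 − rB₀/P)/ln(1+r)⌉ = ⌈6.075⌉ = 7 payments; the last is €21.20.
Total paid = 6·€280.00 + €21.20 = €1,701.20.
Total interest = total paid − principal = €1,701.20 − €1,581.00 = €120.20.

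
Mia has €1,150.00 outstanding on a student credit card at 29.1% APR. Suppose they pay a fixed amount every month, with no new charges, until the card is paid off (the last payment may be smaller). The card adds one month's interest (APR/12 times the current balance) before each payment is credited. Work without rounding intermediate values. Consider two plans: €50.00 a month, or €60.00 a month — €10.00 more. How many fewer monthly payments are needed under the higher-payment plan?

Monthly rate r = 29.1%/12 = 2.425% = 0.02425.
At €50.00/mo: n = ⌈−ln(1 − rB₀/P)/ln(1+r)⌉ = 35 payments (last €2.57); total interest = total paid − €1,150.00 = €552.57.
At €60.00/mo: 27 payments (last €5.37); total interest €415.37.
Payments saved = 35 − 27 = 8.

8 fewer payments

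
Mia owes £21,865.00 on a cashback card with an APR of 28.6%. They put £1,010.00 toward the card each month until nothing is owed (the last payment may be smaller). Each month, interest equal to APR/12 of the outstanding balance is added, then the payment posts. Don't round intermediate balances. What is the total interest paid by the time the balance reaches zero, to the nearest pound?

Monthly rate r = 28.6%/12 = 2.38333% = 0.0238333.
Payoff takes n = ⌈−ln(1 − rB₀/P)/ln(1+r)⌉ = ⌈30.805⌉ = 31 payments; the last is £815.20.
Total paid = 30·£1,010.00 + £815.20 = £31,115.20.
Total interest = total paid − principal = £31,115.20 − £21,865.00 = £9,250.20.

£9,250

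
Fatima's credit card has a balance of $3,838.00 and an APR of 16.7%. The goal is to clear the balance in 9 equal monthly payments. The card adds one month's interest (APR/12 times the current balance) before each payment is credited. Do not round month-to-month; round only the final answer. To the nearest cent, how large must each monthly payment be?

Monthly rate r = 16.7%/12 = 1.39167% = 0.0139167.
Level-payment amortization: P = B₀·r / (1 − (1+r)^(−n)) = 3838.00·0.0139167 / (1 − 1.01392^(−9)).
Denominator 1 − (1+r)^(−9) = 0.116961494.
P = 53.4122 / 0.116961494 ≈ 456.66.

$456.66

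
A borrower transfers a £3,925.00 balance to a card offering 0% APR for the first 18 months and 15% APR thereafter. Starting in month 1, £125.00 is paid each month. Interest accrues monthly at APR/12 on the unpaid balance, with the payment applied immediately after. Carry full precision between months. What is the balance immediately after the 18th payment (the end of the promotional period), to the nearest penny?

£1,675.00

Promo months 1–18 at r₀ = 0%/12 = 0; months 19+ at r₁ = 15%/12 = 0.0125.
After month 18 (no interest yet): B = £3,925.00 − 18·£125.00 = £1,675.00.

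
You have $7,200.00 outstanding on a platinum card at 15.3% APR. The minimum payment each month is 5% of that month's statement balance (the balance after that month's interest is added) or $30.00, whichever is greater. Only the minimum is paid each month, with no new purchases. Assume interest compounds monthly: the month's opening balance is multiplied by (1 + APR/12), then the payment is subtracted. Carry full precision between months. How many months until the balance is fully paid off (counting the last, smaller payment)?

88 months

Monthly rate r = 15.3%/12 = 1.275% = 0.01275.
While 5% of the post-interest balance exceeds $30.00, each month B ← (B·(1+r))·(1 − 0.05), i.e. B shrinks by the factor (1+r)·0.95 = 0.96211.
This holds for months 1–65. Entering month 66 the balance is $584.81; 5% of the post-interest balance is now below $30.00, so the flat $30.00 minimum applies from here.
From month 66 a fixed $30.00 at rate r clears $584.81 in 23 more payments. Total: 65 + 23 = 88 months.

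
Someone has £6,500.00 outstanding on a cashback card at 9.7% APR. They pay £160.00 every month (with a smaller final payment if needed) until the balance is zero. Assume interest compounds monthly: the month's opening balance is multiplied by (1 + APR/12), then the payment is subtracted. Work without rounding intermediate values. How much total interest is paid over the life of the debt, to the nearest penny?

Monthly rate r = 9.7%/12 = 0.808333% = 0.00808333.
Payoff takes n = ⌈−ln(1 − rB₀/P)/ln(1+r)⌉ = ⌈49.445⌉ = 50 payments; the last is £71.30.
Total paid = 49·£160.00 + £71.30 = £7,911.30.
Total interest = total paid − principal = £7,911.30 − £6,500.00 = £1,411.30.

£1,411.30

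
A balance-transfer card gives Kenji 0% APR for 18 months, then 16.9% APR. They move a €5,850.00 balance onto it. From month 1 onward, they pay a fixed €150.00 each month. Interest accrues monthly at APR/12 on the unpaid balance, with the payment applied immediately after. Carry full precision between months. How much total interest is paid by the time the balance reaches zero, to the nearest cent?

€610.74

Promo months 1–18 at r₀ = 0%/12 = 0; months 19+ at r₁ = 16.9%/12 = 0.0140833.
After month 18 (no interest yet): B = €5,850.00 − 18·€150.00 = €3,150.00.
Then at r₁ with €150.00/mo: n₂ = −ln(1 − r₁·B/P)/ln(1+r₁) ≈ 25.07 → 26 more payments.
Total paid = 43·€150.00 + €10.74 = €6,460.74; interest = €6,460.74 − €5,850.00 = €610.74.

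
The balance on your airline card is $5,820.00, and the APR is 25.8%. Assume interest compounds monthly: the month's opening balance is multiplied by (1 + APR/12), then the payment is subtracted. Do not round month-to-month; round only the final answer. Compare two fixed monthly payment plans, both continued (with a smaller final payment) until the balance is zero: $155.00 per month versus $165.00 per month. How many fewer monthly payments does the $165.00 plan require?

11 fewer payments

Monthly rate r = 25.8%/12 = 2.15% = 0.0215.
At $155.00/mo: n = ⌈−ln(1 − rB₀/P)/ln(1+r)⌉ = 78 payments (last $63.18); total interest = total paid − $5,820.00 = $6,178.18.
At $165.00/mo: 67 payments (last $127.21); total interest $5,197.21.
Payments saved = 78 − 67 = 11.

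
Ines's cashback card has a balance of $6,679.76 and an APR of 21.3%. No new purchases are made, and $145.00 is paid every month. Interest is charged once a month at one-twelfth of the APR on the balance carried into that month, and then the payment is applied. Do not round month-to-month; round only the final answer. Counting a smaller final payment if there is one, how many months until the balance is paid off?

Monthly rate r = 21.3%/12 = 1.775% = 0.01775.
Recurrence: B ← B·(1+r) − $145.00.
Month 1: interest $118.57; balance after payment $6,653.33.
Month 2: interest $118.10; balance after payment $6,626.42.
Closed form: n = −ln(1 − rB₀/P)/ln(1+r) = −ln(0.18231)/ln(1.01775) ≈ 96.740, so the balance reaches zero during payment 97.

97 payments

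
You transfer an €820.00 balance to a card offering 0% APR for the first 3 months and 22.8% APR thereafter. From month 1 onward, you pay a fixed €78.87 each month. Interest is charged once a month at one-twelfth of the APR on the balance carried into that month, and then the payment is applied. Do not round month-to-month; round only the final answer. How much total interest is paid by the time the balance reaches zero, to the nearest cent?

€51.28

Promo months 1–3 at r₀ = 0%/12 = 0; months 4+ at r₁ = 22.8%/12 = 0.019.
After month 3 (no interest yet): B = €820.00 − 3·€78.87 = €583.39.
Then at r₁ with €78.87/mo: n₂ = −ln(1 − r₁·B/P)/ln(1+r₁) ≈ 8.05 → 9 more payments.
Total paid = 11·€78.87 + €3.71 = €871.28; interest = €871.28 − €820.00 = €51.28.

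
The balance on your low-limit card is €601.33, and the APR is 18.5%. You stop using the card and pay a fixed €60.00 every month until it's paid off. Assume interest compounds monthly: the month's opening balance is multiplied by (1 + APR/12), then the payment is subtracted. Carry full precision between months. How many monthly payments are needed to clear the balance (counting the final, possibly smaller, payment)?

Monthly rate r = 18.5%/12 = 1.54167% = 0.0154167.
Recurrence: B ← B·(1+r) − €60.00.
Month 1: interest €9.27; balance after payment €550.60.
Month 2: interest €8.49; balance after payment €499.09.
Closed form: n = −ln(1 − rB₀/P)/ln(1+r) = −ln(0.84549)/ln(1.01542) ≈ 10.970, so the balance reaches zero during payment 11.

11 months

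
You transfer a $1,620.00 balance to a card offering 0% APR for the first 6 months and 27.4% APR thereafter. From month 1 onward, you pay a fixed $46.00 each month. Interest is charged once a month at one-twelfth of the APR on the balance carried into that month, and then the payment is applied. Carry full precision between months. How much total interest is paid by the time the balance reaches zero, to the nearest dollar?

Promo months 1–6 at r₀ = 0%/12 = 0; months 7+ at r₁ = 27.4%/12 = 0.0228333.
After month 6 (no interest yet): B = $1,620.00 − 6·$46.00 = $1,344.00.
Then at r₁ with $46.00/mo: n₂ = −ln(1 − r₁·B/P)/ln(1+r₁) ≈ 48.72 → 49 more payments.
Total paid = 54·$46.00 + $33.38 = $2,517.38; interest = $2,517.38 − $1,620.00 = $897.38.

$897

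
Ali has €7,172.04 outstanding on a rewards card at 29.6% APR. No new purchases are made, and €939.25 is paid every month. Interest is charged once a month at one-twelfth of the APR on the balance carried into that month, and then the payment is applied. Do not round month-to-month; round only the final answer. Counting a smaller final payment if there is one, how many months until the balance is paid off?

Monthly rate r = 29.6%/12 = 2.46667% = 0.0246667.
Recurrence: B ← B·(1+r) − €939.25.
Month 1: interest €176.91; balance after payment €6,409.70.
Month 2: interest €158.11; balance after payment €5,628.56.
Closed form: n = −ln(1 − rB₀/P)/ln(1+r) = −ln(0.81165)/ln(1.02467) ≈ 8.564, so the balance reaches zero during payment 9.

9 months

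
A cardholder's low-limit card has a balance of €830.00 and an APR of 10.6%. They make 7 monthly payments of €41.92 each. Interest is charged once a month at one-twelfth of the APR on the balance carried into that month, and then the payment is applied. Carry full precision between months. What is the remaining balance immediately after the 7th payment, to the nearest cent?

Monthly rate r = 10.6%/12 = 0.883333% = 0.00883333.
Each month: B ← B·(1+r) − €41.92.
Month 1: interest €7.33; balance after payment €795.41.
Month 2: interest €7.03; balance after payment €760.52.
Month 3: interest €6.72; balance after payment €725.32.
Month 4: interest €6.41; balance after payment €689.80.
Month 5: interest €6.09; balance after payment €653.98.
Month 6: interest €5.78; balance after payment €617.83.
Month 7: interest €5.46; balance after payment €581.37.

€581.37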